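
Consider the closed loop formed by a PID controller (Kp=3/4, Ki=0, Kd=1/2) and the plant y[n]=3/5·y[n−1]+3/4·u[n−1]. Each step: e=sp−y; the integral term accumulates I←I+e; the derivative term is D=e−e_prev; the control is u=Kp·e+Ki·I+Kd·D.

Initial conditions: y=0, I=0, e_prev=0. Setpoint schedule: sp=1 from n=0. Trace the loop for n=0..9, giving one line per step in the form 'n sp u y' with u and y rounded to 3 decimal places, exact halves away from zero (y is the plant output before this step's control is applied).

(exact arithmetic carried between steps; '≈' marks a value shown rounded to 6 d.p. or computed from one; I and e_prev carry over from the previous line; the table rounds u and y to 3 d.p., halves away from zero)
n=0: y=0, sp=1, e=sp−y=1; I=1, D=e−e_prev=1; u=3/4·1+0·1+1/2·1=1.25; next y=3/5·0+3/4·1.25=0.9375
n=1: y=0.9375, sp=1, e=sp−y=0.0625; I=1.0625, D=e−e_prev=-0.9375; u=3/4·0.0625+0·1.0625+1/2·(-0.9375)=-0.421875; next y=3/5·0.9375+3/4·(-0.421875)≈0.246094
n=2: y≈0.246094, sp=1, e=sp−y≈0.753906; I≈1.816406, D=e−e_prev≈0.691406; u=3/4·0.753906+0·1.816406+1/2·0.691406≈0.911133; next y=3/5·0.246094+3/4·0.911133≈0.831006
n=3: y≈0.831006, sp=1, e=sp−y≈0.168994; I≈1.985400, D=e−e_prev≈-0.584912; u=3/4·0.168994+0·1.985400+1/2·(-0.584912)≈-0.165710; next y=3/5·0.831006+3/4·(-0.165710)≈0.374321
n=4: y≈0.374321, sp=1, e=sp−y≈0.625679; I≈2.611080, D=e−e_prev≈0.456685; u=3/4·0.625679+0·2.611080+1/2·0.456685≈0.697602; next y=3/5·0.374321+3/4·0.697602≈0.747794
n=5: y≈0.747794, sp=1, e=sp−y≈0.252206; I≈2.863286, D=e−e_prev≈-0.373473; u=3/4·0.252206+0·2.863286+1/2·(-0.373473)≈0.002418; next y=3/5·0.747794+3/4·0.002418≈0.450490
n=6: y≈0.450490, sp=1, e=sp−y≈0.549510; I≈3.412796, D=e−e_prev≈0.297304; u=3/4·0.549510+0·3.412796+1/2·0.297304≈0.560785; next y=3/5·0.450490+3/4·0.560785≈0.690882
n=7: y≈0.690882, sp=1, e=sp−y≈0.309118; I≈3.721914, D=e−e_prev≈-0.240393; u=3/4·0.309118+0·3.721914+1/2·(-0.240393)≈0.111642; next y=3/5·0.690882+3/4·0.111642≈0.498261
n=8: y≈0.498261, sp=1, e=sp−y≈0.501739; I≈4.223653, D=e−e_prev≈0.192622; u=3/4·0.501739+0·4.223653+1/2·0.192622≈0.472615; next y=3/5·0.498261+3/4·0.472615≈0.653418
n=9: y≈0.653418, sp=1, e=sp−y≈0.346582; I≈4.570235, D=e−e_prev≈-0.155157; u=3/4·0.346582+0·4.570235+1/2·(-0.155157)≈0.182358; next y=3/5·0.653418+3/4·0.182358≈0.528819

0 1 1.250 0.000
1 1 -0.422 0.938
2 1 0.911 0.246
3 1 -0.166 0.831
4 1 0.698 0.374
5 1 0.002 0.748
6 1 0.561 0.450
7 1 0.112 0.691
8 1 0.473 0.498
9 1 0.182 0.653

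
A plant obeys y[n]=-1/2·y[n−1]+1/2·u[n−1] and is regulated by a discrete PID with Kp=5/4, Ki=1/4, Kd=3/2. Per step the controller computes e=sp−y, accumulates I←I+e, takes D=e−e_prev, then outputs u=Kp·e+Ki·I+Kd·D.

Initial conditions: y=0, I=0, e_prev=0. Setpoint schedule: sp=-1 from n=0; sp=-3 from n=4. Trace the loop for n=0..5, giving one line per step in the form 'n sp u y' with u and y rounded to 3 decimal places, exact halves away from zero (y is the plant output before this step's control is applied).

(exact arithmetic carried between steps; '≈' marks a value shown rounded to 6 d.p. or computed from one; I and e_prev carry over from the previous line; the table rounds u and y to 3 d.p., halves away from zero)
n=0: y=0, sp=-1, e=sp−y=-1; I=-1, D=e−e_prev=-1; u=5/4·(-1)+1/4·(-1)+3/2·(-1)=-3; next y=-1/2·0+1/2·(-3)=-1.5
n=1: y=-1.5, sp=-1, e=sp−y=0.5; I=-0.5, D=e−e_prev=1.5; u=5/4·0.5+1/4·(-0.5)+3/2·1.5=2.75; next y=-1/2·(-1.5)+1/2·2.75=2.125
n=2: y=2.125, sp=-1, e=sp−y=-3.125; I=-3.625, D=e−e_prev=-3.625; u=5/4·(-3.125)+1/4·(-3.625)+3/2·(-3.625)=-10.25; next y=-1/2·2.125+1/2·(-10.25)=-6.1875
n=3: y=-6.1875, sp=-1, e=sp−y=5.1875; I=1.5625, D=e−e_prev=8.3125; u=5/4·5.1875+1/4·1.5625+3/2·8.3125=19.34375; next y=-1/2·(-6.1875)+1/2·19.34375=12.765625
n=4: y=12.765625, sp=-3, e=sp−y=-15.765625; I=-14.203125, D=e−e_prev=-20.953125; u=5/4·(-15.765625)+1/4·(-14.203125)+3/2·(-20.953125)=-54.6875; next y=-1/2·12.765625+1/2·(-54.6875)≈-33.726563
n=5: y≈-33.726563, sp=-3, e=sp−y≈30.726563; I≈16.523438, D=e−e_prev≈46.492188; u=5/4·30.726563+1/4·16.523438+3/2·46.492188≈112.277344; next y=-1/2·(-33.726563)+1/2·112.277344≈73.001953

0 -1 -3.000 0.000
1 -1 2.750 -1.500
2 -1 -10.250 2.125
3 -1 19.344 -6.188
4 -3 -54.688 12.766
5 -3 112.277 -33.727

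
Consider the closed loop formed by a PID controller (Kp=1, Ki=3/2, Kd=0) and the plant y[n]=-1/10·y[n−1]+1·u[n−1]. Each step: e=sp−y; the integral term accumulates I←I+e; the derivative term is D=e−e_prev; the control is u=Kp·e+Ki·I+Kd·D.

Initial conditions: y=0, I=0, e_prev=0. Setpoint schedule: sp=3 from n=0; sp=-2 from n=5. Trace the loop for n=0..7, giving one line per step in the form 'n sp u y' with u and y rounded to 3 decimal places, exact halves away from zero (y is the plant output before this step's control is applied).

0 3 7.500 0.000
1 3 -6.750 7.500
2 3 24.000 -7.500
3 3 -40.875 24.750
4 3 96.750 -43.350
5 -2 -207.313 101.085
6 -2 434.325 -217.421
7 -2 -926.264 456.067

(exact arithmetic carried between steps; '≈' marks a value shown rounded to 6 d.p. or computed from one; I and e_prev carry over from the previous line; the table rounds u and y to 3 d.p., halves away from zero)
n=0: y=0, sp=3, e=sp−y=3; I=3, D=e−e_prev=3; u=1·3+3/2·3+0·3=7.5; next y=-1/10·0+1·7.5=7.5
n=1: y=7.5, sp=3, e=sp−y=-4.5; I=-1.5, D=e−e_prev=-7.5; u=1·(-4.5)+3/2·(-1.5)+0·(-7.5)=-6.75; next y=-1/10·7.5+1·(-6.75)=-7.5
n=2: y=-7.5, sp=3, e=sp−y=10.5; I=9, D=e−e_prev=15; u=1·10.5+3/2·9+0·15=24; next y=-1/10·(-7.5)+1·24=24.75
n=3: y=24.75, sp=3, e=sp−y=-21.75; I=-12.75, D=e−e_prev=-32.25; u=1·(-21.75)+3/2·(-12.75)+0·(-32.25)=-40.875; next y=-1/10·24.75+1·(-40.875)=-43.35
n=4: y=-43.35, sp=3, e=sp−y=46.35; I=33.6, D=e−e_prev=68.1; u=1·46.35+3/2·33.6+0·68.1=96.75; next y=-1/10·(-43.35)+1·96.75=101.085
n=5: y=101.085, sp=-2, e=sp−y=-103.085; I=-69.485, D=e−e_prev=-149.435; u=1·(-103.085)+3/2·(-69.485)+0·(-149.435)=-207.3125; next y=-1/10·101.085+1·(-207.3125)=-217.421
n=6: y=-217.421, sp=-2, e=sp−y=215.421; I=145.936, D=e−e_prev=318.506; u=1·215.421+3/2·145.936+0·318.506=434.325; next y=-1/10·(-217.421)+1·434.325=456.0671
n=7: y=456.0671, sp=-2, e=sp−y=-458.0671; I=-312.1311, D=e−e_prev=-673.4881; u=1·(-458.0671)+3/2·(-312.1311)+0·(-673.4881)=-926.26375; next y=-1/10·456.0671+1·(-926.26375)=-971.87046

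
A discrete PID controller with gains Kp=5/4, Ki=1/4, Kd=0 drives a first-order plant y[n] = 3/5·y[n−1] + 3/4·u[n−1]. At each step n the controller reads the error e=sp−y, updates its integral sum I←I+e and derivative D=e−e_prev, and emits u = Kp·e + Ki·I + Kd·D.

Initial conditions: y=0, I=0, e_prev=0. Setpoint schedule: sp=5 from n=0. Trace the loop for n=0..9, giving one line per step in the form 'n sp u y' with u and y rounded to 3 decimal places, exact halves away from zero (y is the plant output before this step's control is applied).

0 5 7.500 0.000
1 5 0.313 5.625
2 5 3.180 3.609
3 5 2.116 4.550
4 5 2.578 4.317
5 5 2.439 4.524
6 5 2.529 4.543
7 5 2.524 4.622
8 5 2.552 4.667
9 5 2.564 4.714

(exact arithmetic carried between steps; '≈' marks a value shown rounded to 6 d.p. or computed from one; I and e_prev carry over from the previous line; the table rounds u and y to 3 d.p., halves away from zero)
n=0: y=0, sp=5, e=sp−y=5; I=5, D=e−e_prev=5; u=5/4·5+1/4·5+0·5=7.5; next y=3/5·0+3/4·7.5=5.625
n=1: y=5.625, sp=5, e=sp−y=-0.625; I=4.375, D=e−e_prev=-5.625; u=5/4·(-0.625)+1/4·4.375+0·(-5.625)=0.3125; next y=3/5·5.625+3/4·0.3125=3.609375
n=2: y=3.609375, sp=5, e=sp−y=1.390625; I=5.765625, D=e−e_prev=2.015625; u=5/4·1.390625+1/4·5.765625+0·2.015625≈3.179688; next y=3/5·3.609375+3/4·3.179688≈4.550391
n=3: y≈4.550391, sp=5, e=sp−y≈0.449609; I≈6.215234, D=e−e_prev≈-0.941016; u=5/4·0.449609+1/4·6.215234+0·(-0.941016)≈2.115820; next y=3/5·4.550391+3/4·2.115820≈4.317100
n=4: y≈4.317100, sp=5, e=sp−y≈0.682900; I≈6.898135, D=e−e_prev≈0.233291; u=5/4·0.682900+1/4·6.898135+0·0.233291≈2.578159; next y=3/5·4.317100+3/4·2.578159≈4.523879
n=5: y≈4.523879, sp=5, e=sp−y≈0.476121; I≈7.374256, D=e−e_prev≈-0.206780; u=5/4·0.476121+1/4·7.374256+0·(-0.206780)≈2.438715; next y=3/5·4.523879+3/4·2.438715≈4.543364
n=6: y≈4.543364, sp=5, e=sp−y≈0.456636; I≈7.830892, D=e−e_prev≈-0.019485; u=5/4·0.456636+1/4·7.830892+0·(-0.019485)≈2.528518; next y=3/5·4.543364+3/4·2.528518≈4.622407
n=7: y≈4.622407, sp=5, e=sp−y≈0.377593; I≈8.208485, D=e−e_prev≈-0.079043; u=5/4·0.377593+1/4·8.208485+0·(-0.079043)≈2.524113; next y=3/5·4.622407+3/4·2.524113≈4.666529
n=8: y≈4.666529, sp=5, e=sp−y≈0.333471; I≈8.541956, D=e−e_prev≈-0.044122; u=5/4·0.333471+1/4·8.541956+0·(-0.044122)≈2.552328; next y=3/5·4.666529+3/4·2.552328≈4.714163
n=9: y≈4.714163, sp=5, e=sp−y≈0.285837; I≈8.827793, D=e−e_prev≈-0.047635; u=5/4·0.285837+1/4·8.827793+0·(-0.047635)≈2.564244; next y=3/5·4.714163+3/4·2.564244≈4.751681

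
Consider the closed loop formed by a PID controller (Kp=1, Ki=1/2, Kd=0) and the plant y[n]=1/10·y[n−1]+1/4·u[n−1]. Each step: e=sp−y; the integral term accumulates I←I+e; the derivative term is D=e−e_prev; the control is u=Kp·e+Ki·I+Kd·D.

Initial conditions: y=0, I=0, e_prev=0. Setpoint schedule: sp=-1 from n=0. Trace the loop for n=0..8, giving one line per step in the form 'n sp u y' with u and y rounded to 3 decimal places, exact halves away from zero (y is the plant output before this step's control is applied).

(exact arithmetic carried between steps; '≈' marks a value shown rounded to 6 d.p. or computed from one; I and e_prev carry over from the previous line; the table rounds u and y to 3 d.p., halves away from zero)
n=0: y=0, sp=-1, e=sp−y=-1; I=-1, D=e−e_prev=-1; u=1·(-1)+1/2·(-1)+0·(-1)=-1.5; next y=1/10·0+1/4·(-1.5)=-0.375
n=1: y=-0.375, sp=-1, e=sp−y=-0.625; I=-1.625, D=e−e_prev=0.375; u=1·(-0.625)+1/2·(-1.625)+0·0.375=-1.4375; next y=1/10·(-0.375)+1/4·(-1.4375)=-0.396875
n=2: y=-0.396875, sp=-1, e=sp−y=-0.603125; I=-2.228125, D=e−e_prev=0.021875; u=1·(-0.603125)+1/2·(-2.228125)+0·0.021875≈-1.717188; next y=1/10·(-0.396875)+1/4·(-1.717188)≈-0.468984
n=3: y≈-0.468984, sp=-1, e=sp−y≈-0.531016; I≈-2.759141, D=e−e_prev≈0.072109; u=1·(-0.531016)+1/2·(-2.759141)+0·0.072109≈-1.910586; next y=1/10·(-0.468984)+1/4·(-1.910586)≈-0.524545
n=4: y≈-0.524545, sp=-1, e=sp−y≈-0.475455; I≈-3.234596, D=e−e_prev≈0.055561; u=1·(-0.475455)+1/2·(-3.234596)+0·0.055561≈-2.092753; next y=1/10·(-0.524545)+1/4·(-2.092753)≈-0.575643
n=5: y≈-0.575643, sp=-1, e=sp−y≈-0.424357; I≈-3.658953, D=e−e_prev≈0.051098; u=1·(-0.424357)+1/2·(-3.658953)+0·0.051098≈-2.253834; next y=1/10·(-0.575643)+1/4·(-2.253834)≈-0.621023
n=6: y≈-0.621023, sp=-1, e=sp−y≈-0.378977; I≈-4.037930, D=e−e_prev≈0.045380; u=1·(-0.378977)+1/2·(-4.037930)+0·0.045380≈-2.397942; next y=1/10·(-0.621023)+1/4·(-2.397942)≈-0.661588
n=7: y≈-0.661588, sp=-1, e=sp−y≈-0.338412; I≈-4.376342, D=e−e_prev≈0.040565; u=1·(-0.338412)+1/2·(-4.376342)+0·0.040565≈-2.526583; next y=1/10·(-0.661588)+1/4·(-2.526583)≈-0.697805
n=8: y≈-0.697805, sp=-1, e=sp−y≈-0.302195; I≈-4.678538, D=e−e_prev≈0.036217; u=1·(-0.302195)+1/2·(-4.678538)+0·0.036217≈-2.641464; next y=1/10·(-0.697805)+1/4·(-2.641464)≈-0.730147

0 -1 -1.500 0.000
1 -1 -1.438 -0.375
2 -1 -1.717 -0.397
3 -1 -1.911 -0.469
4 -1 -2.093 -0.525
5 -1 -2.254 -0.576
6 -1 -2.398 -0.621
7 -1 -2.527 -0.662
8 -1 -2.641 -0.698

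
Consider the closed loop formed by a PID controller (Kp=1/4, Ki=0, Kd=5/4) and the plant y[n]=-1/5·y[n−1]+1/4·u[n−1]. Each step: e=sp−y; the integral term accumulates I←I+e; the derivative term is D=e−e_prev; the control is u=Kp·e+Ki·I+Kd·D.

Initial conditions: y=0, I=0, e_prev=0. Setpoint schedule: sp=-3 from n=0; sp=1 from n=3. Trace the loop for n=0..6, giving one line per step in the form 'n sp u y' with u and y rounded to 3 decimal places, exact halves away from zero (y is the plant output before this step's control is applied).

(exact arithmetic carried between steps; '≈' marks a value shown rounded to 6 d.p. or computed from one; I and e_prev carry over from the previous line; the table rounds u and y to 3 d.p., halves away from zero)
n=0: y=0, sp=-3, e=sp−y=-3; I=-3, D=e−e_prev=-3; u=1/4·(-3)+0·(-3)+5/4·(-3)=-4.5; next y=-1/5·0+1/4·(-4.5)=-1.125
n=1: y=-1.125, sp=-3, e=sp−y=-1.875; I=-4.875, D=e−e_prev=1.125; u=1/4·(-1.875)+0·(-4.875)+5/4·1.125=0.9375; next y=-1/5·(-1.125)+1/4·0.9375=0.459375
n=2: y=0.459375, sp=-3, e=sp−y=-3.459375; I=-8.334375, D=e−e_prev=-1.584375; u=1/4·(-3.459375)+0·(-8.334375)+5/4·(-1.584375)≈-2.845313; next y=-1/5·0.459375+1/4·(-2.845313)≈-0.803203
n=3: y≈-0.803203, sp=1, e=sp−y≈1.803203; I≈-6.531172, D=e−e_prev≈5.262578; u=1/4·1.803203+0·(-6.531172)+5/4·5.262578≈7.029023; next y=-1/5·(-0.803203)+1/4·7.029023≈1.917896
n=4: y≈1.917896, sp=1, e=sp−y≈-0.917896; I≈-7.449068, D=e−e_prev≈-2.721100; u=1/4·(-0.917896)+0·(-7.449068)+5/4·(-2.721100)≈-3.630849; next y=-1/5·1.917896+1/4·(-3.630849)≈-1.291291
n=5: y≈-1.291291, sp=1, e=sp−y≈2.291291; I≈-5.157777, D=e−e_prev≈3.209188; u=1/4·2.291291+0·(-5.157777)+5/4·3.209188≈4.584308; next y=-1/5·(-1.291291)+1/4·4.584308≈1.404335
n=6: y≈1.404335, sp=1, e=sp−y≈-0.404335; I≈-5.562112, D=e−e_prev≈-2.695627; u=1/4·(-0.404335)+0·(-5.562112)+5/4·(-2.695627)≈-3.470617; next y=-1/5·1.404335+1/4·(-3.470617)≈-1.148521

0 -3 -4.500 0.000
1 -3 0.938 -1.125
2 -3 -2.845 0.459
3 1 7.029 -0.803
4 1 -3.631 1.918
5 1 4.584 -1.291
6 1 -3.471 1.404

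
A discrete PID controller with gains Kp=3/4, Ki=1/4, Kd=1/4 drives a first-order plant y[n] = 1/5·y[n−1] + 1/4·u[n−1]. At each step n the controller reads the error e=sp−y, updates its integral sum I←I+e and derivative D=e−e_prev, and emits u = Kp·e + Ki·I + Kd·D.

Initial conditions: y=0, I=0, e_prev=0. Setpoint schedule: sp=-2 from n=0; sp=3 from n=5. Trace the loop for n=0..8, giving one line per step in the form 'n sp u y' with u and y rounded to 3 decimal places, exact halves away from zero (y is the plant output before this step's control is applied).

0 -2 -2.500 0.000
1 -2 -1.719 -0.625
2 -2 -2.307 -0.555
3 -2 -2.484 -0.688
4 -2 -2.757 -0.759
5 3 3.268 -0.841
6 3 1.095 0.649
7 3 2.362 0.404
8 3 2.615 0.671

(exact arithmetic carried between steps; '≈' marks a value shown rounded to 6 d.p. or computed from one; I and e_prev carry over from the previous line; the table rounds u and y to 3 d.p., halves away from zero)
n=0: y=0, sp=-2, e=sp−y=-2; I=-2, D=e−e_prev=-2; u=3/4·(-2)+1/4·(-2)+1/4·(-2)=-2.5; next y=1/5·0+1/4·(-2.5)=-0.625
n=1: y=-0.625, sp=-2, e=sp−y=-1.375; I=-3.375, D=e−e_prev=0.625; u=3/4·(-1.375)+1/4·(-3.375)+1/4·0.625=-1.71875; next y=1/5·(-0.625)+1/4·(-1.71875)≈-0.554688
n=2: y≈-0.554688, sp=-2, e=sp−y≈-1.445313; I≈-4.820313, D=e−e_prev≈-0.070313; u=3/4·(-1.445313)+1/4·(-4.820313)+1/4·(-0.070313)≈-2.306641; next y=1/5·(-0.554688)+1/4·(-2.306641)≈-0.687598
n=3: y≈-0.687598, sp=-2, e=sp−y≈-1.312402; I≈-6.132715, D=e−e_prev≈0.132910; u=3/4·(-1.312402)+1/4·(-6.132715)+1/4·0.132910≈-2.484253; next y=1/5·(-0.687598)+1/4·(-2.484253)≈-0.758583
n=4: y≈-0.758583, sp=-2, e=sp−y≈-1.241417; I≈-7.374132, D=e−e_prev≈0.070985; u=3/4·(-1.241417)+1/4·(-7.374132)+1/4·0.070985≈-2.756850; next y=1/5·(-0.758583)+1/4·(-2.756850)≈-0.840929
n=5: y≈-0.840929, sp=3, e=sp−y≈3.840929; I≈-3.533203, D=e−e_prev≈5.082346; u=3/4·3.840929+1/4·(-3.533203)+1/4·5.082346≈3.267983; next y=1/5·(-0.840929)+1/4·3.267983≈0.648810
n=6: y≈0.648810, sp=3, e=sp−y≈2.351190; I≈-1.182013, D=e−e_prev≈-1.489739; u=3/4·2.351190+1/4·(-1.182013)+1/4·(-1.489739)≈1.095455; next y=1/5·0.648810+1/4·1.095455≈0.403626
n=7: y≈0.403626, sp=3, e=sp−y≈2.596374; I≈1.414361, D=e−e_prev≈0.245184; u=3/4·2.596374+1/4·1.414361+1/4·0.245184≈2.362167; next y=1/5·0.403626+1/4·2.362167≈0.671267
n=8: y≈0.671267, sp=3, e=sp−y≈2.328733; I≈3.743094, D=e−e_prev≈-0.267641; u=3/4·2.328733+1/4·3.743094+1/4·(-0.267641)≈2.615413; next y=1/5·0.671267+1/4·2.615413≈0.788107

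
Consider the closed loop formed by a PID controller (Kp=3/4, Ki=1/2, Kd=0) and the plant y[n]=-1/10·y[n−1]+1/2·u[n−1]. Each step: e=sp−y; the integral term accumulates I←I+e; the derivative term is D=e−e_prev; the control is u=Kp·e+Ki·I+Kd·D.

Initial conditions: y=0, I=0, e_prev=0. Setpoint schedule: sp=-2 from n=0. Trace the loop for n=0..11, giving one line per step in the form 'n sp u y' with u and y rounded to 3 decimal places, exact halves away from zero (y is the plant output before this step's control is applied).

(exact arithmetic carried between steps; '≈' marks a value shown rounded to 6 d.p. or computed from one; I and e_prev carry over from the previous line; the table rounds u and y to 3 d.p., halves away from zero)
n=0: y=0, sp=-2, e=sp−y=-2; I=-2, D=e−e_prev=-2; u=3/4·(-2)+1/2·(-2)+0·(-2)=-2.5; next y=-1/10·0+1/2·(-2.5)=-1.25
n=1: y=-1.25, sp=-2, e=sp−y=-0.75; I=-2.75, D=e−e_prev=1.25; u=3/4·(-0.75)+1/2·(-2.75)+0·1.25=-1.9375; next y=-1/10·(-1.25)+1/2·(-1.9375)=-0.84375
n=2: y=-0.84375, sp=-2, e=sp−y=-1.15625; I=-3.90625, D=e−e_prev=-0.40625; u=3/4·(-1.15625)+1/2·(-3.90625)+0·(-0.40625)≈-2.820313; next y=-1/10·(-0.84375)+1/2·(-2.820313)≈-1.325781
n=3: y≈-1.325781, sp=-2, e=sp−y≈-0.674219; I≈-4.580469, D=e−e_prev≈0.482031; u=3/4·(-0.674219)+1/2·(-4.580469)+0·0.482031≈-2.795898; next y=-1/10·(-1.325781)+1/2·(-2.795898)≈-1.265371
n=4: y≈-1.265371, sp=-2, e=sp−y≈-0.734629; I≈-5.315098, D=e−e_prev≈-0.060410; u=3/4·(-0.734629)+1/2·(-5.315098)+0·(-0.060410)≈-3.208521; next y=-1/10·(-1.265371)+1/2·(-3.208521)≈-1.477723
n=5: y≈-1.477723, sp=-2, e=sp−y≈-0.522277; I≈-5.837375, D=e−e_prev≈0.212352; u=3/4·(-0.522277)+1/2·(-5.837375)+0·0.212352≈-3.310395; next y=-1/10·(-1.477723)+1/2·(-3.310395)≈-1.507425
n=6: y≈-1.507425, sp=-2, e=sp−y≈-0.492575; I≈-6.329949, D=e−e_prev≈0.029702; u=3/4·(-0.492575)+1/2·(-6.329949)+0·0.029702≈-3.534406; next y=-1/10·(-1.507425)+1/2·(-3.534406)≈-1.616460
n=7: y≈-1.616460, sp=-2, e=sp−y≈-0.383540; I≈-6.713489, D=e−e_prev≈0.109035; u=3/4·(-0.383540)+1/2·(-6.713489)+0·0.109035≈-3.644399; next y=-1/10·(-1.616460)+1/2·(-3.644399)≈-1.660554
n=8: y≈-1.660554, sp=-2, e=sp−y≈-0.339446; I≈-7.052935, D=e−e_prev≈0.044093; u=3/4·(-0.339446)+1/2·(-7.052935)+0·0.044093≈-3.781053; next y=-1/10·(-1.660554)+1/2·(-3.781053)≈-1.724471
n=9: y≈-1.724471, sp=-2, e=sp−y≈-0.275529; I≈-7.328465, D=e−e_prev≈0.063917; u=3/4·(-0.275529)+1/2·(-7.328465)+0·0.063917≈-3.870879; next y=-1/10·(-1.724471)+1/2·(-3.870879)≈-1.762992
n=10: y≈-1.762992, sp=-2, e=sp−y≈-0.237008; I≈-7.565472, D=e−e_prev≈0.038522; u=3/4·(-0.237008)+1/2·(-7.565472)+0·0.038522≈-3.960492; next y=-1/10·(-1.762992)+1/2·(-3.960492)≈-1.803947
n=11: y≈-1.803947, sp=-2, e=sp−y≈-0.196053; I≈-7.761525, D=e−e_prev≈0.040954; u=3/4·(-0.196053)+1/2·(-7.761525)+0·0.040954≈-4.027803; next y=-1/10·(-1.803947)+1/2·(-4.027803)≈-1.833507

0 -2 -2.500 0.000
1 -2 -1.938 -1.250
2 -2 -2.820 -0.844
3 -2 -2.796 -1.326
4 -2 -3.209 -1.265
5 -2 -3.310 -1.478
6 -2 -3.534 -1.507
7 -2 -3.644 -1.616
8 -2 -3.781 -1.661
9 -2 -3.871 -1.724
10 -2 -3.960 -1.763
11 -2 -4.028 -1.804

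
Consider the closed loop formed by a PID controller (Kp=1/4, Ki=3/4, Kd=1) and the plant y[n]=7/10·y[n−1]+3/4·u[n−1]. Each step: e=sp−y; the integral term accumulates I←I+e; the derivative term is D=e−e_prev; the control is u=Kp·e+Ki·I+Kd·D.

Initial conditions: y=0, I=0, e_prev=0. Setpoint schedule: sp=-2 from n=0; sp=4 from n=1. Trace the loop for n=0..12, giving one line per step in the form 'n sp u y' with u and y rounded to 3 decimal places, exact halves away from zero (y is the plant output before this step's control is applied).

0 -2 -4.000 0.000
1 4 14.500 -3.000
2 4 -12.800 8.775
3 4 19.859 -3.458
4 4 -18.643 12.474
5 4 26.382 -5.251
6 4 -27.128 16.111
7 4 35.509 -9.068
8 4 -38.573 20.284
9 4 48.596 -14.731
10 4 -54.104 26.135
11 4 66.998 -22.283
12 4 -75.575 34.651

(exact arithmetic carried between steps; '≈' marks a value shown rounded to 6 d.p. or computed from one; I and e_prev carry over from the previous line; the table rounds u and y to 3 d.p., halves away from zero)
n=0: y=0, sp=-2, e=sp−y=-2; I=-2, D=e−e_prev=-2; u=1/4·(-2)+3/4·(-2)+1·(-2)=-4; next y=7/10·0+3/4·(-4)=-3
n=1: y=-3, sp=4, e=sp−y=7; I=5, D=e−e_prev=9; u=1/4·7+3/4·5+1·9=14.5; next y=7/10·(-3)+3/4·14.5=8.775
n=2: y=8.775, sp=4, e=sp−y=-4.775; I=0.225, D=e−e_prev=-11.775; u=1/4·(-4.775)+3/4·0.225+1·(-11.775)=-12.8; next y=7/10·8.775+3/4·(-12.8)=-3.4575
n=3: y=-3.4575, sp=4, e=sp−y=7.4575; I=7.6825, D=e−e_prev=12.2325; u=1/4·7.4575+3/4·7.6825+1·12.2325=19.85875; next y=7/10·(-3.4575)+3/4·19.85875≈12.473813
n=4: y≈12.473813, sp=4, e=sp−y≈-8.473813; I≈-0.791313, D=e−e_prev≈-15.931313; u=1/4·(-8.473813)+3/4·(-0.791313)+1·(-15.931313)≈-18.64325; next y=7/10·12.473813+3/4·(-18.64325)≈-5.250769
n=5: y≈-5.250769, sp=4, e=sp−y≈9.250769; I≈8.459456, D=e−e_prev≈17.724581; u=1/4·9.250769+3/4·8.459456+1·17.724581≈26.381866; next y=7/10·(-5.250769)+3/4·26.381866≈16.110861
n=6: y≈16.110861, sp=4, e=sp−y≈-12.110861; I≈-3.651405, D=e−e_prev≈-21.361630; u=1/4·(-12.110861)+3/4·(-3.651405)+1·(-21.361630)≈-27.127899; next y=7/10·16.110861+3/4·(-27.127899)≈-9.068321
n=7: y≈-9.068321, sp=4, e=sp−y≈13.068321; I≈9.416916, D=e−e_prev≈25.179182; u=1/4·13.068321+3/4·9.416916+1·25.179182≈35.508950; next y=7/10·(-9.068321)+3/4·35.508950≈20.283888
n=8: y≈20.283888, sp=4, e=sp−y≈-16.283888; I≈-6.866971, D=e−e_prev≈-29.352209; u=1/4·(-16.283888)+3/4·(-6.866971)+1·(-29.352209)≈-38.573409; next y=7/10·20.283888+3/4·(-38.573409)≈-14.731336
n=9: y≈-14.731336, sp=4, e=sp−y≈18.731336; I≈11.864364, D=e−e_prev≈35.015223; u=1/4·18.731336+3/4·11.864364+1·35.015223≈48.596330; next y=7/10·(-14.731336)+3/4·48.596330≈26.135313
n=10: y≈26.135313, sp=4, e=sp−y≈-22.135313; I≈-10.270949, D=e−e_prev≈-40.866648; u=1/4·(-22.135313)+3/4·(-10.270949)+1·(-40.866648)≈-54.103688; next y=7/10·26.135313+3/4·(-54.103688)≈-22.283047
n=11: y≈-22.283047, sp=4, e=sp−y≈26.283047; I≈16.012099, D=e−e_prev≈48.418360; u=1/4·26.283047+3/4·16.012099+1·48.418360≈66.998196; next y=7/10·(-22.283047)+3/4·66.998196≈34.650514
n=12: y≈34.650514, sp=4, e=sp−y≈-30.650514; I≈-14.638415, D=e−e_prev≈-56.933561; u=1/4·(-30.650514)+3/4·(-14.638415)+1·(-56.933561)≈-75.575001; next y=7/10·34.650514+3/4·(-75.575001)≈-32.425891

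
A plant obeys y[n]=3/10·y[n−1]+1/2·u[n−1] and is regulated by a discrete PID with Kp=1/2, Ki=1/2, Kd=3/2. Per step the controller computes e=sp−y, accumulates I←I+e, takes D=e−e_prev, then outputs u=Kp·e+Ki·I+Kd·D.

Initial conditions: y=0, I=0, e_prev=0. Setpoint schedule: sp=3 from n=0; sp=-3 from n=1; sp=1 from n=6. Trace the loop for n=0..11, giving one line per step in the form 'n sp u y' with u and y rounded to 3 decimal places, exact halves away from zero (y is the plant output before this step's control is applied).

0 3 7.500 0.000
1 -3 -19.875 3.750
2 -3 22.781 -8.813
3 -3 -37.055 8.747
4 -3 45.036 -15.903
5 -3 -69.613 17.747
6 1 98.563 -29.483
7 1 -137.839 40.437
8 1 190.385 -56.788
9 1 -263.919 78.156
10 1 366.591 -108.513
11 1 -506.791 150.741

(exact arithmetic carried between steps; '≈' marks a value shown rounded to 6 d.p. or computed from one; I and e_prev carry over from the previous line; the table rounds u and y to 3 d.p., halves away from zero)
n=0: y=0, sp=3, e=sp−y=3; I=3, D=e−e_prev=3; u=1/2·3+1/2·3+3/2·3=7.5; next y=3/10·0+1/2·7.5=3.75
n=1: y=3.75, sp=-3, e=sp−y=-6.75; I=-3.75, D=e−e_prev=-9.75; u=1/2·(-6.75)+1/2·(-3.75)+3/2·(-9.75)=-19.875; next y=3/10·3.75+1/2·(-19.875)=-8.8125
n=2: y=-8.8125, sp=-3, e=sp−y=5.8125; I=2.0625, D=e−e_prev=12.5625; u=1/2·5.8125+1/2·2.0625+3/2·12.5625=22.78125; next y=3/10·(-8.8125)+1/2·22.78125=8.746875
n=3: y=8.746875, sp=-3, e=sp−y=-11.746875; I=-9.684375, D=e−e_prev=-17.559375; u=1/2·(-11.746875)+1/2·(-9.684375)+3/2·(-17.559375)≈-37.054688; next y=3/10·8.746875+1/2·(-37.054688)≈-15.903281
n=4: y≈-15.903281, sp=-3, e=sp−y≈12.903281; I≈3.218906, D=e−e_prev≈24.650156; u=1/2·12.903281+1/2·3.218906+3/2·24.650156≈45.036328; next y=3/10·(-15.903281)+1/2·45.036328≈17.747180
n=5: y≈17.747180, sp=-3, e=sp−y≈-20.747180; I≈-17.528273, D=e−e_prev≈-33.650461; u=1/2·(-20.747180)+1/2·(-17.528273)+3/2·(-33.650461)≈-69.613418; next y=3/10·17.747180+1/2·(-69.613418)≈-29.482555
n=6: y≈-29.482555, sp=1, e=sp−y≈30.482555; I≈12.954282, D=e−e_prev≈51.229735; u=1/2·30.482555+1/2·12.954282+3/2·51.229735≈98.563021; next y=3/10·(-29.482555)+1/2·98.563021≈40.436744
n=7: y≈40.436744, sp=1, e=sp−y≈-39.436744; I≈-26.482462, D=e−e_prev≈-69.919299; u=1/2·(-39.436744)+1/2·(-26.482462)+3/2·(-69.919299)≈-137.838551; next y=3/10·40.436744+1/2·(-137.838551)≈-56.788252
n=8: y≈-56.788252, sp=1, e=sp−y≈57.788252; I≈31.305790, D=e−e_prev≈97.224996; u=1/2·57.788252+1/2·31.305790+3/2·97.224996≈190.384516; next y=3/10·(-56.788252)+1/2·190.384516≈78.155782
n=9: y≈78.155782, sp=1, e=sp−y≈-77.155782; I≈-45.849992, D=e−e_prev≈-134.944035; u=1/2·(-77.155782)+1/2·(-45.849992)+3/2·(-134.944035)≈-263.918939; next y=3/10·78.155782+1/2·(-263.918939)≈-108.512735
n=10: y≈-108.512735, sp=1, e=sp−y≈109.512735; I≈63.662743, D=e−e_prev≈186.668517; u=1/2·109.512735+1/2·63.662743+3/2·186.668517≈366.590514; next y=3/10·(-108.512735)+1/2·366.590514≈150.741437
n=11: y≈150.741437, sp=1, e=sp−y≈-149.741437; I≈-86.078694, D=e−e_prev≈-259.254171; u=1/2·(-149.741437)+1/2·(-86.078694)+3/2·(-259.254171)≈-506.791322; next y=3/10·150.741437+1/2·(-506.791322)≈-208.173230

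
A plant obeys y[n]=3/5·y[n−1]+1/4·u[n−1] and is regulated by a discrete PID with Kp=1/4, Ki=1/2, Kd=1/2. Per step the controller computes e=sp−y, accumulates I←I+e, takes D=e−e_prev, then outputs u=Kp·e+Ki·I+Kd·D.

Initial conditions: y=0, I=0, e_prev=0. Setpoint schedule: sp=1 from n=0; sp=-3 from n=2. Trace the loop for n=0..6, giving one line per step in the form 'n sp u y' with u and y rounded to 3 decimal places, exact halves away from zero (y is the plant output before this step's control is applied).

(exact arithmetic carried between steps; '≈' marks a value shown rounded to 6 d.p. or computed from one; I and e_prev carry over from the previous line; the table rounds u and y to 3 d.p., halves away from zero)
n=0: y=0, sp=1, e=sp−y=1; I=1, D=e−e_prev=1; u=1/4·1+1/2·1+1/2·1=1.25; next y=3/5·0+1/4·1.25=0.3125
n=1: y=0.3125, sp=1, e=sp−y=0.6875; I=1.6875, D=e−e_prev=-0.3125; u=1/4·0.6875+1/2·1.6875+1/2·(-0.3125)=0.859375; next y=3/5·0.3125+1/4·0.859375≈0.402344
n=2: y≈0.402344, sp=-3, e=sp−y≈-3.402344; I≈-1.714844, D=e−e_prev≈-4.089844; u=1/4·(-3.402344)+1/2·(-1.714844)+1/2·(-4.089844)≈-3.752930; next y=3/5·0.402344+1/4·(-3.752930)≈-0.696826
n=3: y≈-0.696826, sp=-3, e=sp−y≈-2.303174; I≈-4.018018, D=e−e_prev≈1.099170; u=1/4·(-2.303174)+1/2·(-4.018018)+1/2·1.099170≈-2.035217; next y=3/5·(-0.696826)+1/4·(-2.035217)≈-0.926900
n=4: y≈-0.926900, sp=-3, e=sp−y≈-2.073100; I≈-6.091118, D=e−e_prev≈0.230074; u=1/4·(-2.073100)+1/2·(-6.091118)+1/2·0.230074≈-3.448797; next y=3/5·(-0.926900)+1/4·(-3.448797)≈-1.418339
n=5: y≈-1.418339, sp=-3, e=sp−y≈-1.581661; I≈-7.672778, D=e−e_prev≈0.491439; u=1/4·(-1.581661)+1/2·(-7.672778)+1/2·0.491439≈-3.986085; next y=3/5·(-1.418339)+1/4·(-3.986085)≈-1.847525
n=6: y≈-1.847525, sp=-3, e=sp−y≈-1.152475; I≈-8.825254, D=e−e_prev≈0.429185; u=1/4·(-1.152475)+1/2·(-8.825254)+1/2·0.429185≈-4.486153; next y=3/5·(-1.847525)+1/4·(-4.486153)≈-2.230053

0 1 1.250 0.000
1 1 0.859 0.313
2 -3 -3.753 0.402
3 -3 -2.035 -0.697
4 -3 -3.449 -0.927
5 -3 -3.986 -1.418
6 -3 -4.486 -1.848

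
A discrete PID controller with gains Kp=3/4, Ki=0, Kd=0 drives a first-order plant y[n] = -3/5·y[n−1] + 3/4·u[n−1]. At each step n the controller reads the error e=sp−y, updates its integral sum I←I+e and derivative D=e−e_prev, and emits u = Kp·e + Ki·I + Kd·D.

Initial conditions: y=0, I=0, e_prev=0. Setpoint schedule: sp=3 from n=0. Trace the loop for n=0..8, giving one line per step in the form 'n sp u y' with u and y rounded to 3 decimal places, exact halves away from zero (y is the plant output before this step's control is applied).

0 3 2.250 0.000
1 3 0.984 1.688
2 3 2.456 -0.274
3 3 0.745 2.006
4 3 2.734 -0.645
5 3 0.422 2.437
6 3 3.109 -1.146
7 3 -0.014 3.019
8 3 3.617 -1.822

(exact arithmetic carried between steps; '≈' marks a value shown rounded to 6 d.p. or computed from one; I and e_prev carry over from the previous line; the table rounds u and y to 3 d.p., halves away from zero)
n=0: y=0, sp=3, e=sp−y=3; I=3, D=e−e_prev=3; u=3/4·3+0·3+0·3=2.25; next y=-3/5·0+3/4·2.25=1.6875
n=1: y=1.6875, sp=3, e=sp−y=1.3125; I=4.3125, D=e−e_prev=-1.6875; u=3/4·1.3125+0·4.3125+0·(-1.6875)=0.984375; next y=-3/5·1.6875+3/4·0.984375≈-0.274219
n=2: y≈-0.274219, sp=3, e=sp−y≈3.274219; I≈7.586719, D=e−e_prev≈1.961719; u=3/4·3.274219+0·7.586719+0·1.961719≈2.455664; next y=-3/5·(-0.274219)+3/4·2.455664≈2.006279
n=3: y≈2.006279, sp=3, e=sp−y≈0.993721; I≈8.580439, D=e−e_prev≈-2.280498; u=3/4·0.993721+0·8.580439+0·(-2.280498)≈0.745291; next y=-3/5·2.006279+3/4·0.745291≈-0.644800
n=4: y≈-0.644800, sp=3, e=sp−y≈3.644800; I≈12.225239, D=e−e_prev≈2.651079; u=3/4·3.644800+0·12.225239+0·2.651079≈2.733600; next y=-3/5·(-0.644800)+3/4·2.733600≈2.437080
n=5: y≈2.437080, sp=3, e=sp−y≈0.562920; I≈12.788160, D=e−e_prev≈-3.081879; u=3/4·0.562920+0·12.788160+0·(-3.081879)≈0.422190; next y=-3/5·2.437080+3/4·0.422190≈-1.145605
n=6: y≈-1.145605, sp=3, e=sp−y≈4.145605; I≈16.933765, D=e−e_prev≈3.582685; u=3/4·4.145605+0·16.933765+0·3.582685≈3.109204; next y=-3/5·(-1.145605)+3/4·3.109204≈3.019266
n=7: y≈3.019266, sp=3, e=sp−y≈-0.019266; I≈16.914499, D=e−e_prev≈-4.164871; u=3/4·(-0.019266)+0·16.914499+0·(-4.164871)≈-0.014449; next y=-3/5·3.019266+3/4·(-0.014449)≈-1.822397
n=8: y≈-1.822397, sp=3, e=sp−y≈4.822397; I≈21.736895, D=e−e_prev≈4.841662; u=3/4·4.822397+0·21.736895+0·4.841662≈3.616797; next y=-3/5·(-1.822397)+3/4·3.616797≈3.806036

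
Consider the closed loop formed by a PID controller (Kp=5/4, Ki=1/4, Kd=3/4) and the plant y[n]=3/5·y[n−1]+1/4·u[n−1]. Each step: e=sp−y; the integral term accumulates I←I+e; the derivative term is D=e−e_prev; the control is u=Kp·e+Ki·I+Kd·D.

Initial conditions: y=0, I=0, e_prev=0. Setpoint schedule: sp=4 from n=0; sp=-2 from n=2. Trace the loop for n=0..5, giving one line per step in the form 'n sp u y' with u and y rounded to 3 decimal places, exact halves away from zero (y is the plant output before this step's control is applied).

0 4 9.000 0.000
1 4 1.938 2.250
2 -2 -8.502 1.834
3 -2 1.161 -1.025
4 -2 -2.803 -0.325
5 -2 -1.412 -0.896

(exact arithmetic carried between steps; '≈' marks a value shown rounded to 6 d.p. or computed from one; I and e_prev carry over from the previous line; the table rounds u and y to 3 d.p., halves away from zero)
n=0: y=0, sp=4, e=sp−y=4; I=4, D=e−e_prev=4; u=5/4·4+1/4·4+3/4·4=9; next y=3/5·0+1/4·9=2.25
n=1: y=2.25, sp=4, e=sp−y=1.75; I=5.75, D=e−e_prev=-2.25; u=5/4·1.75+1/4·5.75+3/4·(-2.25)=1.9375; next y=3/5·2.25+1/4·1.9375=1.834375
n=2: y=1.834375, sp=-2, e=sp−y=-3.834375; I=1.915625, D=e−e_prev=-5.584375; u=5/4·(-3.834375)+1/4·1.915625+3/4·(-5.584375)≈-8.502344; next y=3/5·1.834375+1/4·(-8.502344)≈-1.024961
n=3: y≈-1.024961, sp=-2, e=sp−y≈-0.975039; I≈0.940586, D=e−e_prev≈2.859336; u=5/4·(-0.975039)+1/4·0.940586+3/4·2.859336≈1.160850; next y=3/5·(-1.024961)+1/4·1.160850≈-0.324764
n=4: y≈-0.324764, sp=-2, e=sp−y≈-1.675236; I≈-0.734650, D=e−e_prev≈-0.700197; u=5/4·(-1.675236)+1/4·(-0.734650)+3/4·(-0.700197)≈-2.802855; next y=3/5·(-0.324764)+1/4·(-2.802855)≈-0.895572
n=5: y≈-0.895572, sp=-2, e=sp−y≈-1.104428; I≈-1.839078, D=e−e_prev≈0.570808; u=5/4·(-1.104428)+1/4·(-1.839078)+3/4·0.570808≈-1.412198; next y=3/5·(-0.895572)+1/4·(-1.412198)≈-0.890393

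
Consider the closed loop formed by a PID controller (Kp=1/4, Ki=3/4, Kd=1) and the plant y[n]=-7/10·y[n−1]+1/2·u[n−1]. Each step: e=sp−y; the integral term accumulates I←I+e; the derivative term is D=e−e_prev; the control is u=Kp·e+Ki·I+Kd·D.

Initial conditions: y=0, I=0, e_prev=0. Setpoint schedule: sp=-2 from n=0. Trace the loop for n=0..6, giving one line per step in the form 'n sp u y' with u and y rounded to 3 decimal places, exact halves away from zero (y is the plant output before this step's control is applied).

(exact arithmetic carried between steps; '≈' marks a value shown rounded to 6 d.p. or computed from one; I and e_prev carry over from the previous line; the table rounds u and y to 3 d.p., halves away from zero)
n=0: y=0, sp=-2, e=sp−y=-2; I=-2, D=e−e_prev=-2; u=1/4·(-2)+3/4·(-2)+1·(-2)=-4; next y=-7/10·0+1/2·(-4)=-2
n=1: y=-2, sp=-2, e=sp−y=0; I=-2, D=e−e_prev=2; u=1/4·0+3/4·(-2)+1·2=0.5; next y=-7/10·(-2)+1/2·0.5=1.65
n=2: y=1.65, sp=-2, e=sp−y=-3.65; I=-5.65, D=e−e_prev=-3.65; u=1/4·(-3.65)+3/4·(-5.65)+1·(-3.65)=-8.8; next y=-7/10·1.65+1/2·(-8.8)=-5.555
n=3: y=-5.555, sp=-2, e=sp−y=3.555; I=-2.095, D=e−e_prev=7.205; u=1/4·3.555+3/4·(-2.095)+1·7.205=6.5225; next y=-7/10·(-5.555)+1/2·6.5225=7.14975
n=4: y=7.14975, sp=-2, e=sp−y=-9.14975; I=-11.24475, D=e−e_prev=-12.70475; u=1/4·(-9.14975)+3/4·(-11.24475)+1·(-12.70475)=-23.42575; next y=-7/10·7.14975+1/2·(-23.42575)=-16.7177
n=5: y=-16.7177, sp=-2, e=sp−y=14.7177; I=3.47295, D=e−e_prev=23.86745; u=1/4·14.7177+3/4·3.47295+1·23.86745≈30.151588; next y=-7/10·(-16.7177)+1/2·30.151588≈26.778184
n=6: y≈26.778184, sp=-2, e=sp−y≈-28.778184; I≈-25.305234, D=e−e_prev≈-43.495884; u=1/4·(-28.778184)+3/4·(-25.305234)+1·(-43.495884)≈-69.669355; next y=-7/10·26.778184+1/2·(-69.669355)≈-53.579406

0 -2 -4.000 0.000
1 -2 0.500 -2.000
2 -2 -8.800 1.650
3 -2 6.523 -5.555
4 -2 -23.426 7.150
5 -2 30.152 -16.718
6 -2 -69.669 26.778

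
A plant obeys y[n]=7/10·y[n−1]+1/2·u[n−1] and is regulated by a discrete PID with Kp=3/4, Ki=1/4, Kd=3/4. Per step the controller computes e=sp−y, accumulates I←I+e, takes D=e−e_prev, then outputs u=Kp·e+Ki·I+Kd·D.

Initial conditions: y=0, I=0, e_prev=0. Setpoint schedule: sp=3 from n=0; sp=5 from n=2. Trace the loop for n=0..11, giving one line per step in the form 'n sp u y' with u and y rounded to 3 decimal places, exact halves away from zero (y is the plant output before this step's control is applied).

(exact arithmetic carried between steps; '≈' marks a value shown rounded to 6 d.p. or computed from one; I and e_prev carry over from the previous line; the table rounds u and y to 3 d.p., halves away from zero)
n=0: y=0, sp=3, e=sp−y=3; I=3, D=e−e_prev=3; u=3/4·3+1/4·3+3/4·3=5.25; next y=7/10·0+1/2·5.25=2.625
n=1: y=2.625, sp=3, e=sp−y=0.375; I=3.375, D=e−e_prev=-2.625; u=3/4·0.375+1/4·3.375+3/4·(-2.625)=-0.84375; next y=7/10·2.625+1/2·(-0.84375)=1.415625
n=2: y=1.415625, sp=5, e=sp−y=3.584375; I=6.959375, D=e−e_prev=3.209375; u=3/4·3.584375+1/4·6.959375+3/4·3.209375≈6.835156; next y=7/10·1.415625+1/2·6.835156≈4.408516
n=3: y≈4.408516, sp=5, e=sp−y≈0.591484; I≈7.550859, D=e−e_prev≈-2.992891; u=3/4·0.591484+1/4·7.550859+3/4·(-2.992891)≈0.086660; next y=7/10·4.408516+1/2·0.086660≈3.129291
n=4: y≈3.129291, sp=5, e=sp−y≈1.870709; I≈9.421568, D=e−e_prev≈1.279225; u=3/4·1.870709+1/4·9.421568+3/4·1.279225≈4.717842; next y=7/10·3.129291+1/2·4.717842≈4.549425
n=5: y≈4.549425, sp=5, e=sp−y≈0.450575; I≈9.872144, D=e−e_prev≈-1.420134; u=3/4·0.450575+1/4·9.872144+3/4·(-1.420134)≈1.740867; next y=7/10·4.549425+1/2·1.740867≈4.055031
n=6: y≈4.055031, sp=5, e=sp−y≈0.944969; I≈10.817113, D=e−e_prev≈0.494394; u=3/4·0.944969+1/4·10.817113+3/4·0.494394≈3.783801; next y=7/10·4.055031+1/2·3.783801≈4.730422
n=7: y≈4.730422, sp=5, e=sp−y≈0.269578; I≈11.086691, D=e−e_prev≈-0.675391; u=3/4·0.269578+1/4·11.086691+3/4·(-0.675391)≈2.467313; next y=7/10·4.730422+1/2·2.467313≈4.544952
n=8: y≈4.544952, sp=5, e=sp−y≈0.455048; I≈11.541739, D=e−e_prev≈0.185470; u=3/4·0.455048+1/4·11.541739+3/4·0.185470≈3.365823; next y=7/10·4.544952+1/2·3.365823≈4.864378
n=9: y≈4.864378, sp=5, e=sp−y≈0.135622; I≈11.677361, D=e−e_prev≈-0.319426; u=3/4·0.135622+1/4·11.677361+3/4·(-0.319426)≈2.781487; next y=7/10·4.864378+1/2·2.781487≈4.795808
n=10: y≈4.795808, sp=5, e=sp−y≈0.204192; I≈11.881553, D=e−e_prev≈0.068570; u=3/4·0.204192+1/4·11.881553+3/4·0.068570≈3.174959; next y=7/10·4.795808+1/2·3.174959≈4.944545
n=11: y≈4.944545, sp=5, e=sp−y≈0.055455; I≈11.937007, D=e−e_prev≈-0.148737; u=3/4·0.055455+1/4·11.937007+3/4·(-0.148737)≈2.914290; next y=7/10·4.944545+1/2·2.914290≈4.918327

0 3 5.250 0.000
1 3 -0.844 2.625
2 5 6.835 1.416
3 5 0.087 4.409
4 5 4.718 3.129
5 5 1.741 4.549
6 5 3.784 4.055
7 5 2.467 4.730
8 5 3.366 4.545
9 5 2.781 4.864
10 5 3.175 4.796
11 5 2.914 4.945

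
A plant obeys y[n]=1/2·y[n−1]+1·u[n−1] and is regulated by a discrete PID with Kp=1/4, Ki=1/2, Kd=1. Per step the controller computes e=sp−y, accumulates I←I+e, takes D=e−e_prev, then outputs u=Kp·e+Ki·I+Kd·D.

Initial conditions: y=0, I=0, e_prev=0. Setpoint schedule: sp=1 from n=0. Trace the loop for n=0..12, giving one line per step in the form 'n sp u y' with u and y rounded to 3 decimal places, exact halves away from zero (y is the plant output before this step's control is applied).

(exact arithmetic carried between steps; '≈' marks a value shown rounded to 6 d.p. or computed from one; I and e_prev carry over from the previous line; the table rounds u and y to 3 d.p., halves away from zero)
n=0: y=0, sp=1, e=sp−y=1; I=1, D=e−e_prev=1; u=1/4·1+1/2·1+1·1=1.75; next y=1/2·0+1·1.75=1.75
n=1: y=1.75, sp=1, e=sp−y=-0.75; I=0.25, D=e−e_prev=-1.75; u=1/4·(-0.75)+1/2·0.25+1·(-1.75)=-1.8125; next y=1/2·1.75+1·(-1.8125)=-0.9375
n=2: y=-0.9375, sp=1, e=sp−y=1.9375; I=2.1875, D=e−e_prev=2.6875; u=1/4·1.9375+1/2·2.1875+1·2.6875=4.265625; next y=1/2·(-0.9375)+1·4.265625=3.796875
n=3: y=3.796875, sp=1, e=sp−y=-2.796875; I=-0.609375, D=e−e_prev=-4.734375; u=1/4·(-2.796875)+1/2·(-0.609375)+1·(-4.734375)≈-5.738281; next y=1/2·3.796875+1·(-5.738281)≈-3.839844
n=4: y≈-3.839844, sp=1, e=sp−y≈4.839844; I≈4.230469, D=e−e_prev≈7.636719; u=1/4·4.839844+1/2·4.230469+1·7.636719≈10.961914; next y=1/2·(-3.839844)+1·10.961914≈9.041992
n=5: y≈9.041992, sp=1, e=sp−y≈-8.041992; I≈-3.811523, D=e−e_prev≈-12.881836; u=1/4·(-8.041992)+1/2·(-3.811523)+1·(-12.881836)≈-16.798096; next y=1/2·9.041992+1·(-16.798096)≈-12.277100
n=6: y≈-12.277100, sp=1, e=sp−y≈13.277100; I≈9.465576, D=e−e_prev≈21.319092; u=1/4·13.277100+1/2·9.465576+1·21.319092≈29.371155; next y=1/2·(-12.277100)+1·29.371155≈23.232605
n=7: y≈23.232605, sp=1, e=sp−y≈-22.232605; I≈-12.767029, D=e−e_prev≈-35.509705; u=1/4·(-22.232605)+1/2·(-12.767029)+1·(-35.509705)≈-47.451370; next y=1/2·23.232605+1·(-47.451370)≈-35.835068
n=8: y≈-35.835068, sp=1, e=sp−y≈36.835068; I≈24.068039, D=e−e_prev≈59.067673; u=1/4·36.835068+1/2·24.068039+1·59.067673≈80.310459; next y=1/2·(-35.835068)+1·80.310459≈62.392925
n=9: y≈62.392925, sp=1, e=sp−y≈-61.392925; I≈-37.324886, D=e−e_prev≈-98.227993; u=1/4·(-61.392925)+1/2·(-37.324886)+1·(-98.227993)≈-132.238667; next y=1/2·62.392925+1·(-132.238667)≈-101.042205
n=10: y≈-101.042205, sp=1, e=sp−y≈102.042205; I≈64.717319, D=e−e_prev≈163.435130; u=1/4·102.042205+1/2·64.717319+1·163.435130≈221.304341; next y=1/2·(-101.042205)+1·221.304341≈170.783238
n=11: y≈170.783238, sp=1, e=sp−y≈-169.783238; I≈-105.065920, D=e−e_prev≈-271.825443; u=1/4·(-169.783238)+1/2·(-105.065920)+1·(-271.825443)≈-366.804212; next y=1/2·170.783238+1·(-366.804212)≈-281.412593
n=12: y≈-281.412593, sp=1, e=sp−y≈282.412593; I≈177.346674, D=e−e_prev≈452.195831; u=1/4·282.412593+1/2·177.346674+1·452.195831≈611.472317; next y=1/2·(-281.412593)+1·611.472317≈470.766020

0 1 1.750 0.000
1 1 -1.813 1.750
2 1 4.266 -0.938
3 1 -5.738 3.797
4 1 10.962 -3.840
5 1 -16.798 9.042
6 1 29.371 -12.277
7 1 -47.451 23.233
8 1 80.310 -35.835
9 1 -132.239 62.393
10 1 221.304 -101.042
11 1 -366.804 170.783
12 1 611.472 -281.413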